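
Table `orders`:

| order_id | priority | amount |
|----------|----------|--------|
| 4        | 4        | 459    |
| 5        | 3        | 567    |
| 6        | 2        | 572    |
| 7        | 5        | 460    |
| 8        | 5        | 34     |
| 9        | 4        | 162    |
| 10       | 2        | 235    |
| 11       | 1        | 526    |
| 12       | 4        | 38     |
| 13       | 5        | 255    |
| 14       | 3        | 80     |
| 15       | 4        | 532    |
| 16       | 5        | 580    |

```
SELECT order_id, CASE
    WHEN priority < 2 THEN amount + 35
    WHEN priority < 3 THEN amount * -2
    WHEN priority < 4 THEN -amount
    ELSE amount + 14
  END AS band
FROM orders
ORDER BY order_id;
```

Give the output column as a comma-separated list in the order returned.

473, -567, -1144, 474, 48, 176, -470, 561, 52, 269, -80, 546, 594

order_id=4: ELSE → 473
order_id=5: priority < 4 → -567
order_id=6: priority < 3 → -1144
order_id=7: ELSE → 474
order_id=8: ELSE → 48
order_id=9: ELSE → 176
order_id=10: priority < 3 → -470
order_id=11: priority < 2 → 561
order_id=12: ELSE → 52
order_id=13: ELSE → 269
order_id=14: priority < 4 → -80
order_id=15: ELSE → 546
order_id=16: ELSE → 594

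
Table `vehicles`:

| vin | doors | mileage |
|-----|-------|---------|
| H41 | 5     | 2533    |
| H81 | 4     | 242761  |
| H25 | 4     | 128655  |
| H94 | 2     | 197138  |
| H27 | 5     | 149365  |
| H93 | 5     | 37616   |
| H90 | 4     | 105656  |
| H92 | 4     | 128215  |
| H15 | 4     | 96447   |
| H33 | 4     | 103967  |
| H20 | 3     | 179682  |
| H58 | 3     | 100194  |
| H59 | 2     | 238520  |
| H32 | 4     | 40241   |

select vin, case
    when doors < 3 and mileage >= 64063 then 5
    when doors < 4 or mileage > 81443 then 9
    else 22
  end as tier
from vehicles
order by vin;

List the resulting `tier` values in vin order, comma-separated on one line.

vin=H15: doors < 4 or mileage > 81443 → 9
vin=H20: doors < 4 or mileage > 81443 → 9
vin=H25: doors < 4 or mileage > 81443 → 9
vin=H27: doors < 4 or mileage > 81443 → 9
vin=H32: ELSE → 22
vin=H33: doors < 4 or mileage > 81443 → 9
vin=H41: ELSE → 22
vin=H58: doors < 4 or mileage > 81443 → 9
vin=H59: doors < 3 and mileage >= 64063 → 5
vin=H81: doors < 4 or mileage > 81443 → 9
vin=H90: doors < 4 or mileage > 81443 → 9
vin=H92: doors < 4 or mileage > 81443 → 9
vin=H93: ELSE → 22
vin=H94: doors < 3 and mileage >= 64063 → 5

9, 9, 9, 9, 22, 9, 22, 9, 5, 9, 9, 9, 22, 5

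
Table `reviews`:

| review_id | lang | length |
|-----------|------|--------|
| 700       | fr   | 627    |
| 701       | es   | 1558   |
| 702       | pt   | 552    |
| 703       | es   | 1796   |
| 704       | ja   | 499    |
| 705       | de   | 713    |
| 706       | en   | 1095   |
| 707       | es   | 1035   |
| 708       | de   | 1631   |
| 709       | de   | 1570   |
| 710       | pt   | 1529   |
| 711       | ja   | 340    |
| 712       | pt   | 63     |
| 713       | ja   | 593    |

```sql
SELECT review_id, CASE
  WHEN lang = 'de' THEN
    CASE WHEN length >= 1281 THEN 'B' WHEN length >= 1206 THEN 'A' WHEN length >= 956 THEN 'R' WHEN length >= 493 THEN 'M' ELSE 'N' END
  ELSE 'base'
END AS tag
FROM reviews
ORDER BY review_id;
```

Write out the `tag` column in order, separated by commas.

base, base, base, base, base, M, base, base, B, B, base, base, base, base

review_id=700: lang='fr' → outer ELSE → base
review_id=701: lang='es' → outer ELSE → base
review_id=702: lang='pt' → outer ELSE → base
review_id=703: lang='es' → outer ELSE → base
review_id=704: lang='ja' → outer ELSE → base
review_id=705: lang='de' → inner[length >= 493] → M
review_id=706: lang='en' → outer ELSE → base
review_id=707: lang='es' → outer ELSE → base
review_id=708: lang='de' → inner[length >= 1281] → B
review_id=709: lang='de' → inner[length >= 1281] → B
review_id=710: lang='pt' → outer ELSE → base
review_id=711: lang='ja' → outer ELSE → base
review_id=712: lang='pt' → outer ELSE → base
review_id=713: lang='ja' → outer ELSE → base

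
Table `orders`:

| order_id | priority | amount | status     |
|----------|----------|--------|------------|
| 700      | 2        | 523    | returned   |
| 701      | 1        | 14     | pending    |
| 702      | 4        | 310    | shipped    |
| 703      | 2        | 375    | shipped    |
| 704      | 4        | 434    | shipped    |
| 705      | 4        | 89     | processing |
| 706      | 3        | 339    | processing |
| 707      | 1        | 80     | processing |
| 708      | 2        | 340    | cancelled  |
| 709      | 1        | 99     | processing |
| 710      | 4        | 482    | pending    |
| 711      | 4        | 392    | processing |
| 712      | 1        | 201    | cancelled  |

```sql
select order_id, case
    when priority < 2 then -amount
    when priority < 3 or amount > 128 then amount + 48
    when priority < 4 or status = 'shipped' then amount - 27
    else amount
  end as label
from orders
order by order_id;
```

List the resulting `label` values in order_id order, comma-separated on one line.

order_id=700: priority < 3 or amount > 128 → 571
order_id=701: priority < 2 → -14
order_id=702: priority < 3 or amount > 128 → 358
order_id=703: priority < 3 or amount > 128 → 423
order_id=704: priority < 3 or amount > 128 → 482
order_id=705: ELSE → 89
order_id=706: priority < 3 or amount > 128 → 387
order_id=707: priority < 2 → -80
order_id=708: priority < 3 or amount > 128 → 388
order_id=709: priority < 2 → -99
order_id=710: priority < 3 or amount > 128 → 530
order_id=711: priority < 3 or amount > 128 → 440
order_id=712: priority < 2 → -201

571, -14, 358, 423, 482, 89, 387, -80, 388, -99, 530, 440, -201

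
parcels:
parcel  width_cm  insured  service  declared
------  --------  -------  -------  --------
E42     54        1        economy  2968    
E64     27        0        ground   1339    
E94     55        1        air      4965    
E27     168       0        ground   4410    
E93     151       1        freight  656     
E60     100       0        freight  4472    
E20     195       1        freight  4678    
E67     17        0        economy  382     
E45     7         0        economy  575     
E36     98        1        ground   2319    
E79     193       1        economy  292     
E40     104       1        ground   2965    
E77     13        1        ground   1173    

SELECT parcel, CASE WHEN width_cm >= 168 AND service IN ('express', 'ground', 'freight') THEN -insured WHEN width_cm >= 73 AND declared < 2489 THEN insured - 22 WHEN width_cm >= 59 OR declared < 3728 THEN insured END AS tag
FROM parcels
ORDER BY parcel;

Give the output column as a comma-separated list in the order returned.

parcel=E20: width_cm >= 168 AND service IN ('express', 'ground', 'freight') → -1
parcel=E27: width_cm >= 168 AND service IN ('express', 'ground', 'freight') → 0
parcel=E36: width_cm >= 73 AND declared < 2489 → -21
parcel=E40: width_cm >= 59 OR declared < 3728 → 1
parcel=E42: width_cm >= 59 OR declared < 3728 → 1
parcel=E45: width_cm >= 59 OR declared < 3728 → 0
parcel=E60: width_cm >= 59 OR declared < 3728 → 0
parcel=E64: width_cm >= 59 OR declared < 3728 → 0
parcel=E67: width_cm >= 59 OR declared < 3728 → 0
parcel=E77: width_cm >= 59 OR declared < 3728 → 1
parcel=E79: width_cm >= 73 AND declared < 2489 → -21
parcel=E93: width_cm >= 73 AND declared < 2489 → -21
parcel=E94: (no match → NULL) → NULL

-1, 0, -21, 1, 1, 0, 0, 0, 0, 1, -21, -21, NULL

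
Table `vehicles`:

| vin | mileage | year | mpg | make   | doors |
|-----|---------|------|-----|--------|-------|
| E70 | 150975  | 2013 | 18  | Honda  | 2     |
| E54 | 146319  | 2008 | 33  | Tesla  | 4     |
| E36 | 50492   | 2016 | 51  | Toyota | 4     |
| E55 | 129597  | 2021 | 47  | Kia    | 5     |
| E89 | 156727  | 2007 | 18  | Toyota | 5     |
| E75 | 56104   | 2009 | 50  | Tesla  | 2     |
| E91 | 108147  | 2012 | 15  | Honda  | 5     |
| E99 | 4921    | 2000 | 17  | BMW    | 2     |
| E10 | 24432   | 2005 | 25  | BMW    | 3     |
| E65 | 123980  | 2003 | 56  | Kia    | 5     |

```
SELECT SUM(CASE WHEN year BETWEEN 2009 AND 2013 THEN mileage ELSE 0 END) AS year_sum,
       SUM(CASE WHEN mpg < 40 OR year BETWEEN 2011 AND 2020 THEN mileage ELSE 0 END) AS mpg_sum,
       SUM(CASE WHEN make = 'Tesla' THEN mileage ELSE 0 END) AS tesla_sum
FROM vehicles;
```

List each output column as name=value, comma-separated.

year_sum=315226, mpg_sum=642013, tesla_sum=202423

[year_sum: year BETWEEN 2009 AND 2013]
vin=E70: ✓ → 150975
vin=E54: ✗
vin=E36: ✗
vin=E55: ✗
vin=E89: ✗
vin=E75: ✓ → 56104
vin=E91: ✓ → 108147
vin=E99: ✗
vin=E10: ✗
vin=E65: ✗
year_sum = 150975 + 56104 + 108147 = 315226
—
[mpg_sum: mpg < 40 OR year BETWEEN 2011 AND 2020]
vin=E70: ✓ → 150975
vin=E54: ✓ → 146319
vin=E36: ✓ → 50492
vin=E55: ✗
vin=E89: ✓ → 156727
vin=E75: ✗
vin=E91: ✓ → 108147
vin=E99: ✓ → 4921
vin=E10: ✓ → 24432
vin=E65: ✗
mpg_sum = 150975 + 146319 + 50492 + 156727 + 108147 + 4921 + 24432 = 642013
—
[tesla_sum: make = 'Tesla']
vin=E70: ✗
vin=E54: ✓ → 146319
vin=E36: ✗
vin=E55: ✗
vin=E89: ✗
vin=E75: ✓ → 56104
vin=E91: ✗
vin=E99: ✗
vin=E10: ✗
vin=E65: ✗
tesla_sum = 146319 + 56104 = 202423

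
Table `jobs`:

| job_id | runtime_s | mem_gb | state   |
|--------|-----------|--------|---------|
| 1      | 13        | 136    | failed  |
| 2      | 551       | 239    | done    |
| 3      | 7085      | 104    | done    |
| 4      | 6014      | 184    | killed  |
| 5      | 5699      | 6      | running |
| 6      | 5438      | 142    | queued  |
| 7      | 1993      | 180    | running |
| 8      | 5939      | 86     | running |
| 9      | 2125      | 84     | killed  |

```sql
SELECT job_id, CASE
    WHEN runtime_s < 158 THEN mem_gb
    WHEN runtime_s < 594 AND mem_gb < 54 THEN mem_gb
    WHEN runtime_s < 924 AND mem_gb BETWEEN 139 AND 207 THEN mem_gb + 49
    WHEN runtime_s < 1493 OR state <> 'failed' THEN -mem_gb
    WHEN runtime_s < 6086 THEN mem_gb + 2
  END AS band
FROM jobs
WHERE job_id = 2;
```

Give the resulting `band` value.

-239

job_id = 2: runtime_s=551, mem_gb=239, state=done.
runtime_s < 158 → false
runtime_s < 594 AND mem_gb < 54 → false
runtime_s < 924 AND mem_gb BETWEEN 139 AND 207 → false
runtime_s < 1493 OR state <> 'failed' → true → -239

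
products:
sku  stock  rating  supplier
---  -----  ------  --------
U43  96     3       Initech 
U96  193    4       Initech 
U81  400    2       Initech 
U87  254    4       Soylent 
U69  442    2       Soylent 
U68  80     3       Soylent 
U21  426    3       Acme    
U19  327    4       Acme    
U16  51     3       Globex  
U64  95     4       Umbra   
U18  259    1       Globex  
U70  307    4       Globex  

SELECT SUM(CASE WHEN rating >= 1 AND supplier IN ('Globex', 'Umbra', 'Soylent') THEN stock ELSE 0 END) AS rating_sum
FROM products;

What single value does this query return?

sku=U43: ✗
sku=U96: ✗
sku=U81: ✗
sku=U87: ✓ → 254
sku=U69: ✓ → 442
sku=U68: ✓ → 80
sku=U21: ✗
sku=U19: ✗
sku=U16: ✓ → 51
sku=U64: ✓ → 95
sku=U18: ✓ → 259
sku=U70: ✓ → 307
rating_sum = 254 + 442 + 80 + 51 + 95 + 259 + 307 = 1488

1488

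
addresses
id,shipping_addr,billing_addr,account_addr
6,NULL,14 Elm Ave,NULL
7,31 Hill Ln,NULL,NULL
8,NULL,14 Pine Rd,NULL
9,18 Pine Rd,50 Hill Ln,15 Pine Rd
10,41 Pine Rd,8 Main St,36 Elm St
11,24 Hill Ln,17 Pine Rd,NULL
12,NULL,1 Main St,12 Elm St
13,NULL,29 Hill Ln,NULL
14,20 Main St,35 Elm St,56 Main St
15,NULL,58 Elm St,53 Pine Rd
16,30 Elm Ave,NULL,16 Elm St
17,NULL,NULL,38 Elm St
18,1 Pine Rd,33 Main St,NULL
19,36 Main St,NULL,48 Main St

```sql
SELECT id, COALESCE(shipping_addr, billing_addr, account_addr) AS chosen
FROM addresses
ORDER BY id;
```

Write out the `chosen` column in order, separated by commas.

14 Elm Ave, 31 Hill Ln, 14 Pine Rd, 18 Pine Rd, 41 Pine Rd, 24 Hill Ln, 1 Main St, 29 Hill Ln, 20 Main St, 58 Elm St, 30 Elm Ave, 38 Elm St, 1 Pine Rd, 36 Main St

id=6: shipping_addr=NULL, billing_addr=14 Elm Ave → 14 Elm Ave
id=7: shipping_addr=31 Hill Ln → 31 Hill Ln
id=8: shipping_addr=NULL, billing_addr=14 Pine Rd → 14 Pine Rd
id=9: shipping_addr=18 Pine Rd → 18 Pine Rd
id=10: shipping_addr=41 Pine Rd → 41 Pine Rd
id=11: shipping_addr=24 Hill Ln → 24 Hill Ln
id=12: shipping_addr=NULL, billing_addr=1 Main St → 1 Main St
id=13: shipping_addr=NULL, billing_addr=29 Hill Ln → 29 Hill Ln
id=14: shipping_addr=20 Main St → 20 Main St
id=15: shipping_addr=NULL, billing_addr=58 Elm St → 58 Elm St
id=16: shipping_addr=30 Elm Ave → 30 Elm Ave
id=17: shipping_addr=NULL, billing_addr=NULL, account_addr=38 Elm St → 38 Elm St
id=18: shipping_addr=1 Pine Rd → 1 Pine Rd
id=19: shipping_addr=36 Main St → 36 Main St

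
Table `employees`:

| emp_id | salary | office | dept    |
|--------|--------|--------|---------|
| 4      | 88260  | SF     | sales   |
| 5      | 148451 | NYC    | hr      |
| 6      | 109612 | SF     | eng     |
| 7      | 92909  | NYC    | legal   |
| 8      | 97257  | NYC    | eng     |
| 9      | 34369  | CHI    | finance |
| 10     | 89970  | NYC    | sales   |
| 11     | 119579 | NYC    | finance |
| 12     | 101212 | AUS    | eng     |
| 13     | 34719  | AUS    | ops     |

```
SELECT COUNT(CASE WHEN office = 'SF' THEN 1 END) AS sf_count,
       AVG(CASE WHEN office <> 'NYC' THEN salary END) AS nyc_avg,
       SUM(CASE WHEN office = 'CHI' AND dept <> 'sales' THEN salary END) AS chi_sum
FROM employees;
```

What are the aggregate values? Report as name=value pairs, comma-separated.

sf_count=2, nyc_avg=73634.4, chi_sum=34369

[sf_count: office = 'SF']
emp_id=4: ✓ → 1
emp_id=5: ✗
emp_id=6: ✓ → 1
emp_id=7: ✗
emp_id=8: ✗
emp_id=9: ✗
emp_id=10: ✗
emp_id=11: ✗
emp_id=12: ✗
emp_id=13: ✗
sf_count = COUNT(1, 1) = 2
—
[nyc_avg: office <> 'NYC']
emp_id=4: ✓ → 88260
emp_id=5: ✗
emp_id=6: ✓ → 109612
emp_id=7: ✗
emp_id=8: ✗
emp_id=9: ✓ → 34369
emp_id=10: ✗
emp_id=11: ✗
emp_id=12: ✓ → 101212
emp_id=13: ✓ → 34719
nyc_avg = (88260 + 109612 + 34369 + 101212 + 34719) / 5 = 73634.4
—
[chi_sum: office = 'CHI' AND dept <> 'sales']
emp_id=4: ✗
emp_id=5: ✗
emp_id=6: ✗
emp_id=7: ✗
emp_id=8: ✗
emp_id=9: ✓ → 34369
emp_id=10: ✗
emp_id=11: ✗
emp_id=12: ✗
emp_id=13: ✗
chi_sum = 34369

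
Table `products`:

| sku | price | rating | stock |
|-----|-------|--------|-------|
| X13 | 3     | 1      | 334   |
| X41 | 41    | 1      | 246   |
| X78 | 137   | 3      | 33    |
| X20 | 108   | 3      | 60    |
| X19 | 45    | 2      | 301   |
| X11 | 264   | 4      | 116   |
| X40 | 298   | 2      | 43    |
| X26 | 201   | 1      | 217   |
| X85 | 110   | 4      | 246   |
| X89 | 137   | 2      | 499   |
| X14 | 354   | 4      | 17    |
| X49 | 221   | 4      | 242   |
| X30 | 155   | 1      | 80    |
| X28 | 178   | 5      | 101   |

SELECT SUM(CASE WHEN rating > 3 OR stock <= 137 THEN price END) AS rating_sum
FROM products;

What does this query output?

1825

sku=X13: ✗
sku=X41: ✗
sku=X78: ✓ → 137
sku=X20: ✓ → 108
sku=X19: ✗
sku=X11: ✓ → 264
sku=X40: ✓ → 298
sku=X26: ✗
sku=X85: ✓ → 110
sku=X89: ✗
sku=X14: ✓ → 354
sku=X49: ✓ → 221
sku=X30: ✓ → 155
sku=X28: ✓ → 178
rating_sum = 137 + 108 + 264 + 298 + 110 + 354 + 221 + 155 + 178 = 1825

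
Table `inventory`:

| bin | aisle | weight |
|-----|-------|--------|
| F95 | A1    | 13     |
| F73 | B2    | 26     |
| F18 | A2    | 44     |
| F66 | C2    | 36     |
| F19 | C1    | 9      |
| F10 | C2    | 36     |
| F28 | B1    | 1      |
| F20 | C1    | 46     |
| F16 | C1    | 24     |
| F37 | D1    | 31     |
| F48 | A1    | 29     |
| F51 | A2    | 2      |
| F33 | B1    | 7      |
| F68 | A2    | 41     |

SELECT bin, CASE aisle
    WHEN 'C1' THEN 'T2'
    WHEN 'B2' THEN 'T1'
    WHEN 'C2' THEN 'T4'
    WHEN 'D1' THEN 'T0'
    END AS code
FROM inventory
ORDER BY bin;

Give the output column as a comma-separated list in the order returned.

bin=F10: aisle='C2' → T4
bin=F16: aisle='C1' → T2
bin=F18: (no match → NULL) → NULL
bin=F19: aisle='C1' → T2
bin=F20: aisle='C1' → T2
bin=F28: (no match → NULL) → NULL
bin=F33: (no match → NULL) → NULL
bin=F37: aisle='D1' → T0
bin=F48: (no match → NULL) → NULL
bin=F51: (no match → NULL) → NULL
bin=F66: aisle='C2' → T4
bin=F68: (no match → NULL) → NULL
bin=F73: aisle='B2' → T1
bin=F95: (no match → NULL) → NULL

T4, T2, NULL, T2, T2, NULL, NULL, T0, NULL, NULL, T4, NULL, T1, NULL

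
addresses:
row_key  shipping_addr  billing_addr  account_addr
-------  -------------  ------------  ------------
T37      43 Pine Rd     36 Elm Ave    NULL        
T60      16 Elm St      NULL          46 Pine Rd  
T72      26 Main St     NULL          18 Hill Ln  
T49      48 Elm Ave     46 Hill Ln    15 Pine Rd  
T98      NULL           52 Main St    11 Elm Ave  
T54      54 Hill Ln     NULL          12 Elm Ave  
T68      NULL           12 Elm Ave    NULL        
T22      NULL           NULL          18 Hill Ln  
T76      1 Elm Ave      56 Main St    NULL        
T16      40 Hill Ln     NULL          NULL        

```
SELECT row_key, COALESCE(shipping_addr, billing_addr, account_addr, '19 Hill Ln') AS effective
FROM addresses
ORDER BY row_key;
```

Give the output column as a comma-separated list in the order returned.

40 Hill Ln, 18 Hill Ln, 43 Pine Rd, 48 Elm Ave, 54 Hill Ln, 16 Elm St, 12 Elm Ave, 26 Main St, 1 Elm Ave, 52 Main St

row_key=T16: shipping_addr=40 Hill Ln → 40 Hill Ln
row_key=T22: shipping_addr=NULL, billing_addr=NULL, account_addr=18 Hill Ln → 18 Hill Ln
row_key=T37: shipping_addr=43 Pine Rd → 43 Pine Rd
row_key=T49: shipping_addr=48 Elm Ave → 48 Elm Ave
row_key=T54: shipping_addr=54 Hill Ln → 54 Hill Ln
row_key=T60: shipping_addr=16 Elm St → 16 Elm St
row_key=T68: shipping_addr=NULL, billing_addr=12 Elm Ave → 12 Elm Ave
row_key=T72: shipping_addr=26 Main St → 26 Main St
row_key=T76: shipping_addr=1 Elm Ave → 1 Elm Ave
row_key=T98: shipping_addr=NULL, billing_addr=52 Main St → 52 Main St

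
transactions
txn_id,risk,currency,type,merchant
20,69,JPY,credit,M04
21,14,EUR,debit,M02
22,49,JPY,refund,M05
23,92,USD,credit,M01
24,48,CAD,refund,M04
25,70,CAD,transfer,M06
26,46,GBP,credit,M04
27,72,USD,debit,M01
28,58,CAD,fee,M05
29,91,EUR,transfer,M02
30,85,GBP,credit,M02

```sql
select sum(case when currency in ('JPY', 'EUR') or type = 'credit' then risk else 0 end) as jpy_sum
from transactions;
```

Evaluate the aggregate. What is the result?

446

txn_id=20: ✓ → 69
txn_id=21: ✓ → 14
txn_id=22: ✓ → 49
txn_id=23: ✓ → 92
txn_id=24: ✗
txn_id=25: ✗
txn_id=26: ✓ → 46
txn_id=27: ✗
txn_id=28: ✗
txn_id=29: ✓ → 91
txn_id=30: ✓ → 85
jpy_sum = 69 + 14 + 49 + 92 + 46 + 91 + 85 = 446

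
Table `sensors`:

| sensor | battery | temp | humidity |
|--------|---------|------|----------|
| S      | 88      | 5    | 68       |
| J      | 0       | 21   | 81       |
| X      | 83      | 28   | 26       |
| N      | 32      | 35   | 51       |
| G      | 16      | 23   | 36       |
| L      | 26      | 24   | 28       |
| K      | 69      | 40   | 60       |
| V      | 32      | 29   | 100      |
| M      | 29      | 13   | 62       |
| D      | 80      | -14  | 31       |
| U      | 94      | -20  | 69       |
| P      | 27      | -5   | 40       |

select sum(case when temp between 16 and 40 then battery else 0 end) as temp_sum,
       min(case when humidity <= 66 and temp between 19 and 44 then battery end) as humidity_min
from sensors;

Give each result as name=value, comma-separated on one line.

[temp_sum: temp between 16 and 40]
sensor=S: ✗
sensor=J: ✓ → 0
sensor=X: ✓ → 83
sensor=N: ✓ → 32
sensor=G: ✓ → 16
sensor=L: ✓ → 26
sensor=K: ✓ → 69
sensor=V: ✓ → 32
sensor=M: ✗
sensor=D: ✗
sensor=U: ✗
sensor=P: ✗
temp_sum = 83 + 32 + 16 + 26 + 69 + 32 = 258
—
[humidity_min: humidity <= 66 and temp between 19 and 44]
sensor=S: ✗
sensor=J: ✗
sensor=X: ✓ → 83
sensor=N: ✓ → 32
sensor=G: ✓ → 16
sensor=L: ✓ → 26
sensor=K: ✓ → 69
sensor=V: ✗
sensor=M: ✗
sensor=D: ✗
sensor=U: ✗
sensor=P: ✗
humidity_min = MIN(83, 32, 16, 26, 69) = 16

temp_sum=258, humidity_min=16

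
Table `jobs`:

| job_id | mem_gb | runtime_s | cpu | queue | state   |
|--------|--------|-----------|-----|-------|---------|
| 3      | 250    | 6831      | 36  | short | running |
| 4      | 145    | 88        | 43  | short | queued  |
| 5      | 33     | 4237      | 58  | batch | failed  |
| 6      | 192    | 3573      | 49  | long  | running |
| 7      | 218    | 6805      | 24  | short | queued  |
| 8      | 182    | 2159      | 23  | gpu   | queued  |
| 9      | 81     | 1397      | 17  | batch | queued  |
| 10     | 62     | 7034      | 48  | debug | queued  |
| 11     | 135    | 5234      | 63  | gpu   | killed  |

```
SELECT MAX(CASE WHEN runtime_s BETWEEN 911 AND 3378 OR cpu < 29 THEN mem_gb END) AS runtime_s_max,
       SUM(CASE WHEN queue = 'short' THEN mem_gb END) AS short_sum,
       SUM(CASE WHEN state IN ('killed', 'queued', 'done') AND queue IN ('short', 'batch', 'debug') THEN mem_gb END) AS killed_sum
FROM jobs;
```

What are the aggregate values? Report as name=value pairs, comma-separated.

runtime_s_max=218, short_sum=613, killed_sum=506

[runtime_s_max: runtime_s BETWEEN 911 AND 3378 OR cpu < 29]
job_id=3: ✗
job_id=4: ✗
job_id=5: ✗
job_id=6: ✗
job_id=7: ✓ → 218
job_id=8: ✓ → 182
job_id=9: ✓ → 81
job_id=10: ✗
job_id=11: ✗
runtime_s_max = MAX(218, 182, 81) = 218
—
[short_sum: queue = 'short']
job_id=3: ✓ → 250
job_id=4: ✓ → 145
job_id=5: ✗
job_id=6: ✗
job_id=7: ✓ → 218
job_id=8: ✗
job_id=9: ✗
job_id=10: ✗
job_id=11: ✗
short_sum = 250 + 145 + 218 = 613
—
[killed_sum: state IN ('killed', 'queued', 'done') AND queue IN ('short', 'batch', 'debug')]
job_id=3: ✗
job_id=4: ✓ → 145
job_id=5: ✗
job_id=6: ✗
job_id=7: ✓ → 218
job_id=8: ✗
job_id=9: ✓ → 81
job_id=10: ✓ → 62
job_id=11: ✗
killed_sum = 145 + 218 + 81 + 62 = 506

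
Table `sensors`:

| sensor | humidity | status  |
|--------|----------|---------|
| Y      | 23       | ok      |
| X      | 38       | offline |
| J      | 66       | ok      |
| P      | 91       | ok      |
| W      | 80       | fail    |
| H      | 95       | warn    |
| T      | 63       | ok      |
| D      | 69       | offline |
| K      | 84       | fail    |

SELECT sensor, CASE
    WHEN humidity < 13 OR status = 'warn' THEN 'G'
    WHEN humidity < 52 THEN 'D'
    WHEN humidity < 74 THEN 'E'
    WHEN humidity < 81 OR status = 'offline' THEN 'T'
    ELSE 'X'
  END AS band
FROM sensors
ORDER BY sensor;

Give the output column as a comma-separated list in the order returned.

sensor=D: humidity < 74 → E
sensor=H: humidity < 13 OR status = 'warn' → G
sensor=J: humidity < 74 → E
sensor=K: ELSE → X
sensor=P: ELSE → X
sensor=T: humidity < 74 → E
sensor=W: humidity < 81 OR status = 'offline' → T
sensor=X: humidity < 52 → D
sensor=Y: humidity < 52 → D

E, G, E, X, X, E, T, D, D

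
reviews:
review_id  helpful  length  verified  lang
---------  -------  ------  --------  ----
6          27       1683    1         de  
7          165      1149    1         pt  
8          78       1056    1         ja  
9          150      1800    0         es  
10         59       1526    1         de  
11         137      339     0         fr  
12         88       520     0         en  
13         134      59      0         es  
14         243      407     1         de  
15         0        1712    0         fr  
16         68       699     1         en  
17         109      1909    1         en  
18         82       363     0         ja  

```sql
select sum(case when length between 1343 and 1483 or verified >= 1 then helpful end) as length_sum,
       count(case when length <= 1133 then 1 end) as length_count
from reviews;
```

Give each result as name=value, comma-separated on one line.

[length_sum: length between 1343 and 1483 or verified >= 1]
review_id=6: ✓ → 27
review_id=7: ✓ → 165
review_id=8: ✓ → 78
review_id=9: ✗
review_id=10: ✓ → 59
review_id=11: ✗
review_id=12: ✗
review_id=13: ✗
review_id=14: ✓ → 243
review_id=15: ✗
review_id=16: ✓ → 68
review_id=17: ✓ → 109
review_id=18: ✗
length_sum = 27 + 165 + 78 + 59 + 243 + 68 + 109 = 749
—
[length_count: length <= 1133]
review_id=6: ✗
review_id=7: ✗
review_id=8: ✓ → 1
review_id=9: ✗
review_id=10: ✗
review_id=11: ✓ → 1
review_id=12: ✓ → 1
review_id=13: ✓ → 1
review_id=14: ✓ → 1
review_id=15: ✗
review_id=16: ✓ → 1
review_id=17: ✗
review_id=18: ✓ → 1
length_count = COUNT(1, 1, 1, 1, 1, 1, 1) = 7

length_sum=749, length_count=7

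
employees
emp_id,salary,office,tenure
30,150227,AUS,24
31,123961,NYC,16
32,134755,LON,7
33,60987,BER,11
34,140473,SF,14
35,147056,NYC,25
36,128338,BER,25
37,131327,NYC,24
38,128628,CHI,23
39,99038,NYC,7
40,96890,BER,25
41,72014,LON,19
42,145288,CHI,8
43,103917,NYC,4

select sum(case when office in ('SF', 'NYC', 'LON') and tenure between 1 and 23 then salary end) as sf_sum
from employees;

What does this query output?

emp_id=30: ✗
emp_id=31: ✓ → 123961
emp_id=32: ✓ → 134755
emp_id=33: ✗
emp_id=34: ✓ → 140473
emp_id=35: ✗
emp_id=36: ✗
emp_id=37: ✗
emp_id=38: ✗
emp_id=39: ✓ → 99038
emp_id=40: ✗
emp_id=41: ✓ → 72014
emp_id=42: ✗
emp_id=43: ✓ → 103917
sf_sum = 123961 + 134755 + 140473 + 99038 + 72014 + 103917 = 674158

674158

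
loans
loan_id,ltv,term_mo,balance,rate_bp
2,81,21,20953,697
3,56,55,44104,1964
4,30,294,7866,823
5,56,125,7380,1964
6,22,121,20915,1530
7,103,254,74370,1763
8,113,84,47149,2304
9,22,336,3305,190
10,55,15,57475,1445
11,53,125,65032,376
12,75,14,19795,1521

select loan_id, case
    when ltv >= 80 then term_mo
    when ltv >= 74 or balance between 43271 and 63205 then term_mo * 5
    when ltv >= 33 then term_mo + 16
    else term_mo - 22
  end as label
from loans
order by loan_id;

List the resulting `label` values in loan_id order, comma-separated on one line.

loan_id=2: ltv >= 80 → 21
loan_id=3: ltv >= 74 or balance between 43271 and 63205 → 275
loan_id=4: ELSE → 272
loan_id=5: ltv >= 33 → 141
loan_id=6: ELSE → 99
loan_id=7: ltv >= 80 → 254
loan_id=8: ltv >= 80 → 84
loan_id=9: ELSE → 314
loan_id=10: ltv >= 74 or balance between 43271 and 63205 → 75
loan_id=11: ltv >= 33 → 141
loan_id=12: ltv >= 74 or balance between 43271 and 63205 → 70

21, 275, 272, 141, 99, 254, 84, 314, 75, 141, 70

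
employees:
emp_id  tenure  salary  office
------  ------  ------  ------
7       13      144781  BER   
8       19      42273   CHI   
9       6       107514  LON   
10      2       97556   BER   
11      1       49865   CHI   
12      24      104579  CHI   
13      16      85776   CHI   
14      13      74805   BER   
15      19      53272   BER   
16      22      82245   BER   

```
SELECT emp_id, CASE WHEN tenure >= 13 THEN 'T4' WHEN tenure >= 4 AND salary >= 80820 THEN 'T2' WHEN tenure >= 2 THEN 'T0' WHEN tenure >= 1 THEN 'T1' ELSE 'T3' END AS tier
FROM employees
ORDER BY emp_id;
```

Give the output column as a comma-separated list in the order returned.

emp_id=7: tenure >= 13 → T4
emp_id=8: tenure >= 13 → T4
emp_id=9: tenure >= 4 AND salary >= 80820 → T2
emp_id=10: tenure >= 2 → T0
emp_id=11: tenure >= 1 → T1
emp_id=12: tenure >= 13 → T4
emp_id=13: tenure >= 13 → T4
emp_id=14: tenure >= 13 → T4
emp_id=15: tenure >= 13 → T4
emp_id=16: tenure >= 13 → T4

T4, T4, T2, T0, T1, T4, T4, T4, T4, T4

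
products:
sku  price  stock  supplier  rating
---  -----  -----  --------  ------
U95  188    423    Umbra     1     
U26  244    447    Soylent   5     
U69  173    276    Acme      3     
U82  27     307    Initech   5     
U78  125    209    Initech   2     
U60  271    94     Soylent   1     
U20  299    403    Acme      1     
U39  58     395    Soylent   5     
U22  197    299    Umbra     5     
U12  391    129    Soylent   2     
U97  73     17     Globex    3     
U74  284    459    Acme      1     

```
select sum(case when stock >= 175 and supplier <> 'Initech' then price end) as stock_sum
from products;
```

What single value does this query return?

sku=U95: ✓ → 188
sku=U26: ✓ → 244
sku=U69: ✓ → 173
sku=U82: ✗
sku=U78: ✗
sku=U60: ✗
sku=U20: ✓ → 299
sku=U39: ✓ → 58
sku=U22: ✓ → 197
sku=U12: ✗
sku=U97: ✗
sku=U74: ✓ → 284
stock_sum = 188 + 244 + 173 + 299 + 58 + 197 + 284 = 1443

1443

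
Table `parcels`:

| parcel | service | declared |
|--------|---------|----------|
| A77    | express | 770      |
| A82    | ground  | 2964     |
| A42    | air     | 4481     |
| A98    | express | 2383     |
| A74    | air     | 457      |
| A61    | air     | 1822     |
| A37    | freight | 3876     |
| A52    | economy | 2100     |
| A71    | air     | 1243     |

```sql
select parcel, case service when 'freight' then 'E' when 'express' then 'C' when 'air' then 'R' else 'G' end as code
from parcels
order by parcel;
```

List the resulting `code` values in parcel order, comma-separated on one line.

parcel=A37: service='freight' → E
parcel=A42: service='air' → R
parcel=A52: ELSE → G
parcel=A61: service='air' → R
parcel=A71: service='air' → R
parcel=A74: service='air' → R
parcel=A77: service='express' → C
parcel=A82: ELSE → G
parcel=A98: service='express' → C

E, R, G, R, R, R, C, G, C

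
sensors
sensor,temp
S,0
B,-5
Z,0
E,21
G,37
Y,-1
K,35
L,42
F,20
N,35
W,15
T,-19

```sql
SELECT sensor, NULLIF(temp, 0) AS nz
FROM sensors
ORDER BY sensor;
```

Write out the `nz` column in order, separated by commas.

sensor=B: temp=-5 vs 0: differ → -5
sensor=E: temp=21 vs 0: differ → 21
sensor=F: temp=20 vs 0: differ → 20
sensor=G: temp=37 vs 0: differ → 37
sensor=K: temp=35 vs 0: differ → 35
sensor=L: temp=42 vs 0: differ → 42
sensor=N: temp=35 vs 0: differ → 35
sensor=S: temp=0 vs 0: equal → NULL
sensor=T: temp=-19 vs 0: differ → -19
sensor=W: temp=15 vs 0: differ → 15
sensor=Y: temp=-1 vs 0: differ → -1
sensor=Z: temp=0 vs 0: equal → NULL

-5, 21, 20, 37, 35, 42, 35, NULL, -19, 15, -1, NULL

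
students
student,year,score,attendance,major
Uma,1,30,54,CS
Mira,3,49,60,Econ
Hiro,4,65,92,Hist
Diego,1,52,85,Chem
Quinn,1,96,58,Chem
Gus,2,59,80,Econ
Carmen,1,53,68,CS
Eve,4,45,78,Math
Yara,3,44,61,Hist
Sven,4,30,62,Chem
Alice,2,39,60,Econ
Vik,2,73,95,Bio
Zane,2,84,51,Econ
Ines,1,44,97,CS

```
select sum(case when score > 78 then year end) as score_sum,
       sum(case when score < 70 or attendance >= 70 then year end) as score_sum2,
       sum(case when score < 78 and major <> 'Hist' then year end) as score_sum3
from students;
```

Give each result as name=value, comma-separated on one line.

[score_sum: score > 78]
student=Uma: ✗
student=Mira: ✗
student=Hiro: ✗
student=Diego: ✗
student=Quinn: ✓ → 1
student=Gus: ✗
student=Carmen: ✗
student=Eve: ✗
student=Yara: ✗
student=Sven: ✗
student=Alice: ✗
student=Vik: ✗
student=Zane: ✓ → 2
student=Ines: ✗
score_sum = 1 + 2 = 3
—
[score_sum2: score < 70 or attendance >= 70]
student=Uma: ✓ → 1
student=Mira: ✓ → 3
student=Hiro: ✓ → 4
student=Diego: ✓ → 1
student=Quinn: ✗
student=Gus: ✓ → 2
student=Carmen: ✓ → 1
student=Eve: ✓ → 4
student=Yara: ✓ → 3
student=Sven: ✓ → 4
student=Alice: ✓ → 2
student=Vik: ✓ → 2
student=Zane: ✗
student=Ines: ✓ → 1
score_sum2 = 1 + 3 + 4 + 1 + 2 + 1 + 4 + 3 + 4 + 2 + 2 + 1 = 28
—
[score_sum3: score < 78 and major <> 'Hist']
student=Uma: ✓ → 1
student=Mira: ✓ → 3
student=Hiro: ✗
student=Diego: ✓ → 1
student=Quinn: ✗
student=Gus: ✓ → 2
student=Carmen: ✓ → 1
student=Eve: ✓ → 4
student=Yara: ✗
student=Sven: ✓ → 4
student=Alice: ✓ → 2
student=Vik: ✓ → 2
student=Zane: ✗
student=Ines: ✓ → 1
score_sum3 = 1 + 3 + 1 + 2 + 1 + 4 + 4 + 2 + 2 + 1 = 21

score_sum=3, score_sum2=28, score_sum3=21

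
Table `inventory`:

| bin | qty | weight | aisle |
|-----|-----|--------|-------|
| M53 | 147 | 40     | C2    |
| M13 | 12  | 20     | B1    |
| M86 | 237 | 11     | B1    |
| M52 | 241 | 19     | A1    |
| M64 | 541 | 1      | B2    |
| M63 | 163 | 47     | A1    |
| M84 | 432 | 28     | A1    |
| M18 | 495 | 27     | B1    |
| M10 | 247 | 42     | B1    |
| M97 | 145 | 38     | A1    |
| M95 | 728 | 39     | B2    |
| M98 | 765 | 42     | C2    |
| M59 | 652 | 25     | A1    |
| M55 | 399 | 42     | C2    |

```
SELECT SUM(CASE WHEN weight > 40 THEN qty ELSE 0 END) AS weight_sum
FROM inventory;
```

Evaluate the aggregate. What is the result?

1574

bin=M53: ✗
bin=M13: ✗
bin=M86: ✗
bin=M52: ✗
bin=M64: ✗
bin=M63: ✓ → 163
bin=M84: ✗
bin=M18: ✗
bin=M10: ✓ → 247
bin=M97: ✗
bin=M95: ✗
bin=M98: ✓ → 765
bin=M59: ✗
bin=M55: ✓ → 399
weight_sum = 163 + 247 + 765 + 399 = 1574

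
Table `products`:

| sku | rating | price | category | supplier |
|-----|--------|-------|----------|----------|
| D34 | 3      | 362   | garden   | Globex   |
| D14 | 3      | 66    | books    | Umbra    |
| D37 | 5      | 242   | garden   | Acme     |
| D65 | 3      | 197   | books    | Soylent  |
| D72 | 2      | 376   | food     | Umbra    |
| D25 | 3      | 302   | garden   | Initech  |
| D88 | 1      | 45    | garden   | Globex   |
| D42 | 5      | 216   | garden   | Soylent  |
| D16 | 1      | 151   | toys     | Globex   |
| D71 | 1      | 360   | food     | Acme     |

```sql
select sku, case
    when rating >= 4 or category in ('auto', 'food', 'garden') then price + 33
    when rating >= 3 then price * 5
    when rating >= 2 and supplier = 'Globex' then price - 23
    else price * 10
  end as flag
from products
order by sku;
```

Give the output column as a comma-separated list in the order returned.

sku=D14: rating >= 3 → 330
sku=D16: ELSE → 1510
sku=D25: rating >= 4 or category in ('auto', 'food', 'garden') → 335
sku=D34: rating >= 4 or category in ('auto', 'food', 'garden') → 395
sku=D37: rating >= 4 or category in ('auto', 'food', 'garden') → 275
sku=D42: rating >= 4 or category in ('auto', 'food', 'garden') → 249
sku=D65: rating >= 3 → 985
sku=D71: rating >= 4 or category in ('auto', 'food', 'garden') → 393
sku=D72: rating >= 4 or category in ('auto', 'food', 'garden') → 409
sku=D88: rating >= 4 or category in ('auto', 'food', 'garden') → 78

330, 1510, 335, 395, 275, 249, 985, 393, 409, 78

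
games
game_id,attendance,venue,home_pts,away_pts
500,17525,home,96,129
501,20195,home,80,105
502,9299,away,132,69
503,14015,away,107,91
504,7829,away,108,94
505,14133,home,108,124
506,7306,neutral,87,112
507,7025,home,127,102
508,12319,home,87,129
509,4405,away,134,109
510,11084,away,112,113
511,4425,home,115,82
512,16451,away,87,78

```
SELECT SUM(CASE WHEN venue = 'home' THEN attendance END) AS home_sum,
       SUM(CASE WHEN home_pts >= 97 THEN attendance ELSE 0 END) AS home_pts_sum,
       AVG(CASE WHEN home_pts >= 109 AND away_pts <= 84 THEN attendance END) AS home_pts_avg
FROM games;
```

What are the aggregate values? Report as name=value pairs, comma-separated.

[home_sum: venue = 'home']
game_id=500: ✓ → 17525
game_id=501: ✓ → 20195
game_id=502: ✗
game_id=503: ✗
game_id=504: ✗
game_id=505: ✓ → 14133
game_id=506: ✗
game_id=507: ✓ → 7025
game_id=508: ✓ → 12319
game_id=509: ✗
game_id=510: ✗
game_id=511: ✓ → 4425
game_id=512: ✗
home_sum = 17525 + 20195 + 14133 + 7025 + 12319 + 4425 = 75622
—
[home_pts_sum: home_pts >= 97]
game_id=500: ✗
game_id=501: ✗
game_id=502: ✓ → 9299
game_id=503: ✓ → 14015
game_id=504: ✓ → 7829
game_id=505: ✓ → 14133
game_id=506: ✗
game_id=507: ✓ → 7025
game_id=508: ✗
game_id=509: ✓ → 4405
game_id=510: ✓ → 11084
game_id=511: ✓ → 4425
game_id=512: ✗
home_pts_sum = 9299 + 14015 + 7829 + 14133 + 7025 + 4405 + 11084 + 4425 = 72215
—
[home_pts_avg: home_pts >= 109 AND away_pts <= 84]
game_id=500: ✗
game_id=501: ✗
game_id=502: ✓ → 9299
game_id=503: ✗
game_id=504: ✗
game_id=505: ✗
game_id=506: ✗
game_id=507: ✗
game_id=508: ✗
game_id=509: ✗
game_id=510: ✗
game_id=511: ✓ → 4425
game_id=512: ✗
home_pts_avg = (9299 + 4425) / 2 = 6862

home_sum=75622, home_pts_sum=72215, home_pts_avg=6862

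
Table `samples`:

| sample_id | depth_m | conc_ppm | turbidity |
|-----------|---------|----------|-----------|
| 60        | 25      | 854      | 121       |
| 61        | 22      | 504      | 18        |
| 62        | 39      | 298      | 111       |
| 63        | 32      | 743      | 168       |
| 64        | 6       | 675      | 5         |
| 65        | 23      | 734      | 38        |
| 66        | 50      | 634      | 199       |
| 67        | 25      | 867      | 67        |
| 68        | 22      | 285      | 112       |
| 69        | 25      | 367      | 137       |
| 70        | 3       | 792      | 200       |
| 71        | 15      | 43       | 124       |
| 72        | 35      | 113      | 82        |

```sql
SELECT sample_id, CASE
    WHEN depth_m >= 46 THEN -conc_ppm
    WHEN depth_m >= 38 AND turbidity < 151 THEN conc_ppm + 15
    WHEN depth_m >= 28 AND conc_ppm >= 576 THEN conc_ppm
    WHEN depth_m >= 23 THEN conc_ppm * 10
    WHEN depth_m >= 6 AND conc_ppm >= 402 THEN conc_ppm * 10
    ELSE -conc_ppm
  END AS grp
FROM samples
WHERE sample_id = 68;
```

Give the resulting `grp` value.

-285

sample_id = 68: depth_m=22, conc_ppm=285, turbidity=112.
depth_m >= 46 → false
depth_m >= 38 AND turbidity < 151 → false
depth_m >= 28 AND conc_ppm >= 576 → false
depth_m >= 23 → false
depth_m >= 6 AND conc_ppm >= 402 → false
No prior WHEN matched → ELSE → -285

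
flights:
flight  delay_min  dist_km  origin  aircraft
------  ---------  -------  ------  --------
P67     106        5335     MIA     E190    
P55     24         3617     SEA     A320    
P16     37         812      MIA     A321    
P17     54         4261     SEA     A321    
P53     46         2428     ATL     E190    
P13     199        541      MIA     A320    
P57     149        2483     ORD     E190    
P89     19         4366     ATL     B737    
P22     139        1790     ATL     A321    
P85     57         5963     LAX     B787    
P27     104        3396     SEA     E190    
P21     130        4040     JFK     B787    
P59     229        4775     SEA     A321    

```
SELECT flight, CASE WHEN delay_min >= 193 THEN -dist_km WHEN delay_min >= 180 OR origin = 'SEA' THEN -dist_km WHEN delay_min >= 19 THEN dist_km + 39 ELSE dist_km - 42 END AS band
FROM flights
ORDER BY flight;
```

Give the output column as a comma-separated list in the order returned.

flight=P13: delay_min >= 193 → -541
flight=P16: delay_min >= 19 → 851
flight=P17: delay_min >= 180 OR origin = 'SEA' → -4261
flight=P21: delay_min >= 19 → 4079
flight=P22: delay_min >= 19 → 1829
flight=P27: delay_min >= 180 OR origin = 'SEA' → -3396
flight=P53: delay_min >= 19 → 2467
flight=P55: delay_min >= 180 OR origin = 'SEA' → -3617
flight=P57: delay_min >= 19 → 2522
flight=P59: delay_min >= 193 → -4775
flight=P67: delay_min >= 19 → 5374
flight=P85: delay_min >= 19 → 6002
flight=P89: delay_min >= 19 → 4405

-541, 851, -4261, 4079, 1829, -3396, 2467, -3617, 2522, -4775, 5374, 6002, 4405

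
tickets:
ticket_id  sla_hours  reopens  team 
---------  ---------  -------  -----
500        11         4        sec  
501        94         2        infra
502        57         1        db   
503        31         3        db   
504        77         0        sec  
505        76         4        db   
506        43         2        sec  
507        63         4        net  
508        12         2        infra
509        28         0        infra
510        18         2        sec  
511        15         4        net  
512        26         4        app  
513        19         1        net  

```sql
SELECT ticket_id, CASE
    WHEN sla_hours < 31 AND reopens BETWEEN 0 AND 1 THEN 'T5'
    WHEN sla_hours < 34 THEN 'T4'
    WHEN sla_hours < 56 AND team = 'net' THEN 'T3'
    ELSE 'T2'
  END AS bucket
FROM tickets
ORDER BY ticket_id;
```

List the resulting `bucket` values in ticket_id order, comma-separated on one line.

T4, T2, T2, T4, T2, T2, T2, T2, T4, T5, T4, T4, T4, T5

ticket_id=500: sla_hours < 34 → T4
ticket_id=501: ELSE → T2
ticket_id=502: ELSE → T2
ticket_id=503: sla_hours < 34 → T4
ticket_id=504: ELSE → T2
ticket_id=505: ELSE → T2
ticket_id=506: ELSE → T2
ticket_id=507: ELSE → T2
ticket_id=508: sla_hours < 34 → T4
ticket_id=509: sla_hours < 31 AND reopens BETWEEN 0 AND 1 → T5
ticket_id=510: sla_hours < 34 → T4
ticket_id=511: sla_hours < 34 → T4
ticket_id=512: sla_hours < 34 → T4
ticket_id=513: sla_hours < 31 AND reopens BETWEEN 0 AND 1 → T5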